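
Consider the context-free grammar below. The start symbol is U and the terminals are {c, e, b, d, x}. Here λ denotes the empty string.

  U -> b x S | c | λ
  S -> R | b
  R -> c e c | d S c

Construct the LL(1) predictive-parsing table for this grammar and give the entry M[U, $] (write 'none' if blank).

FIRST(U) = {λ, b, c}
FIRST(R) = {c, d}
FIRST(S) = {b, c, d}  (via R)
FOLLOW(U) includes $ since U is the start symbol.
FOLLOW(U): U appears on no right-hand side. Thus FOLLOW(U) = {$}.
For U -> b x S: FIRST(b x S) = {b}, so it goes in M[U, t] for t ∈ {b}.
For U -> c: FIRST(c) = {c}, so it goes in M[U, t] for t ∈ {c}.
For U -> λ: FIRST(λ) = {λ}, so it goes in M[U, t] for t ∈ {}; since λ ∈ FIRST, also for every t ∈ FOLLOW(U) = {$}.

U -> λ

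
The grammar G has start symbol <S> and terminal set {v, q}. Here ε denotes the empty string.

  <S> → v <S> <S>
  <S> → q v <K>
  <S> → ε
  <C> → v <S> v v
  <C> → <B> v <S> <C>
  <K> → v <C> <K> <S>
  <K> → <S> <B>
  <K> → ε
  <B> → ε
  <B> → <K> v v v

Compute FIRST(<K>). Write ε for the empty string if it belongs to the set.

FIRST(<S>) = {ε, q, v}
FIRST(<C>) = {q, v}  (via <B> v <S> <C>)
FIRST(<K>) = {ε, q, v}  (via <S> <B>)
FIRST(<B>) = {ε, q, v}  (via <K> v v v)

{ε, q, v}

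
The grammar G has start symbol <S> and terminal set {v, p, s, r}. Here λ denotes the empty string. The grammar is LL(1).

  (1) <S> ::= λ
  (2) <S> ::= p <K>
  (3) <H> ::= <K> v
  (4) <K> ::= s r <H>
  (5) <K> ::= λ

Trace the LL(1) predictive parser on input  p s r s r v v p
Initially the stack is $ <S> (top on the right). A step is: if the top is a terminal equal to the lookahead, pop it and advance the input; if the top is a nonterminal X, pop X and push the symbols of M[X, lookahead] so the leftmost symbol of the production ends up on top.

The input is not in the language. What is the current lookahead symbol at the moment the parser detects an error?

p

step 1: stack=$ <S>  input=p s r s r v v p $  — expand <S> ::= p <K>
step 2: stack=$ <K> p  input=p s r s r v v p $  — match p
step 3: stack=$ <K>  input=s r s r v v p $  — expand <K> ::= s r <H>
step 4: stack=$ <H> r s  input=s r s r v v p $  — match s
step 5: stack=$ <H> r  input=r s r v v p $  — match r
step 6: stack=$ <H>  input=s r v v p $  — expand <H> ::= <K> v
step 7: stack=$ v <K>  input=s r v v p $  — expand <K> ::= s r <H>
step 8: stack=$ v <H> r s  input=s r v v p $  — match s
step 9: stack=$ v <H> r  input=r v v p $  — match r
step 10: stack=$ v <H>  input=v v p $  — expand <H> ::= <K> v
step 11: stack=$ v v <K>  input=v v p $  — expand <K> ::= λ
step 12: stack=$ v v  input=v v p $  — match v
step 13: stack=$ v  input=v p $  — match v
step 14: stack=$  input=p $  — error: stack empty but input remains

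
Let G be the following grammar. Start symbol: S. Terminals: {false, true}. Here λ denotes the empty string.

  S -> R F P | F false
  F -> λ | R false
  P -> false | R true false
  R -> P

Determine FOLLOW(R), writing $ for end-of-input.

{false, true}

FIRST(S): from S->R F P we get {false}; from S->F false we get {false}. So FIRST(S) = {false}.
FIRST(F): from F->λ we get {λ}; from F->R false we get {false}. So FIRST(F) = {λ, false}.
FIRST(P): from P->false we get {false}; from P->R true false we get {false}. So FIRST(P) = {false}.
FIRST(R): from R->P we get {false}. So FIRST(R) = {false}.
FOLLOW(S) includes $ since S is the start symbol.
FOLLOW(S): S appears on no right-hand side. Thus FOLLOW(S) = {$}.
FOLLOW(F): in S->R F P, F is followed by P with FIRST {false}; in S->F false, F is followed by false with FIRST {false}. Thus FOLLOW(F) = {false}.
FOLLOW(R): in S->R F P, R is followed by F P with FIRST {false}; in F->R false, R is followed by false with FIRST {false}; in P->R true false, R is followed by true false with FIRST {true}. Thus FOLLOW(R) = {false, true}.
FOLLOW(P): in S->R F P, the suffix after P is empty, so FOLLOW(P) ⊇ FOLLOW(S) = {$}; in R->P, the suffix after P is empty, so FOLLOW(P) ⊇ FOLLOW(R) = {false, true}. Thus FOLLOW(P) = {$, false, true}.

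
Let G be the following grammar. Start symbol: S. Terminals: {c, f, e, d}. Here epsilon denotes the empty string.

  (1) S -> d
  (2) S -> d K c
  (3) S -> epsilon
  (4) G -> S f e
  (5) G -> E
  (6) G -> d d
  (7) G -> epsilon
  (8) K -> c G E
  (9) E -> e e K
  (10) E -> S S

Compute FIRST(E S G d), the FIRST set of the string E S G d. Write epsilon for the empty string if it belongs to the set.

{d, e, f}

FIRST(S): from S->d we get {d}; from S->d K c we get {d}; from S->epsilon we get {epsilon}. So FIRST(S) = {epsilon, d}.
FIRST(K): from K->c G E we get {c}. So FIRST(K) = {c}.
FIRST(E): from E->e e K we get {e}; from E->S S we get {epsilon, d}. So FIRST(E) = {epsilon, d, e}.
FIRST(G): from G->S f e we get {d, f}; from G->E we get {epsilon, d, e}; from G->d d we get {d}; from G->epsilon we get {epsilon}. So FIRST(G) = {epsilon, d, e, f}.
FIRST(E S G d): take FIRST of each symbol in turn, carrying on past any symbol whose FIRST contains epsilon; result {d, e, f}.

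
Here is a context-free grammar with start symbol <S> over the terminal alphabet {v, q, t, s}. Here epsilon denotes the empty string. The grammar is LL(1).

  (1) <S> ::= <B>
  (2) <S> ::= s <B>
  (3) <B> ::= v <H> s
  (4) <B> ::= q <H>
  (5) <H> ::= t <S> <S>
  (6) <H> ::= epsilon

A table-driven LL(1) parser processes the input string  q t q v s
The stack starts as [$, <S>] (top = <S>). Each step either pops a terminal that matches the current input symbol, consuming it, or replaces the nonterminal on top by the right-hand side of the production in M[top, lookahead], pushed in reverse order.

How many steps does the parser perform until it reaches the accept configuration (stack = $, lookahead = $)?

step 1: stack=$ <S>  input=q t q v s $  — expand <S> ::= <B>
step 2: stack=$ <B>  input=q t q v s $  — expand <B> ::= q <H>
step 3: stack=$ <H> q  input=q t q v s $  — match q
step 4: stack=$ <H>  input=t q v s $  — expand <H> ::= t <S> <S>
step 5: stack=$ <S> <S> t  input=t q v s $  — match t
step 6: stack=$ <S> <S>  input=q v s $  — expand <S> ::= <B>
step 7: stack=$ <S> <B>  input=q v s $  — expand <B> ::= q <H>
step 8: stack=$ <S> <H> q  input=q v s $  — match q
step 9: stack=$ <S> <H>  input=v s $  — expand <H> ::= epsilon
step 10: stack=$ <S>  input=v s $  — expand <S> ::= <B>
step 11: stack=$ <B>  input=v s $  — expand <B> ::= v <H> s
step 12: stack=$ s <H> v  input=v s $  — match v
step 13: stack=$ s <H>  input=s $  — expand <H> ::= epsilon
step 14: stack=$ s  input=s $  — match s
Accept reached after 14 steps.

14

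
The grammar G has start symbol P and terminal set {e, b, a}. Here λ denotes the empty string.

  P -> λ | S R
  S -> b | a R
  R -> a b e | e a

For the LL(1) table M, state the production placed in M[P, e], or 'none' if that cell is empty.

none

FIRST(S): from S->b we get {b}; from S->a R we get {a}. So FIRST(S) = {a, b}.
FIRST(R): from R->a b e we get {a}; from R->e a we get {e}. So FIRST(R) = {a, e}.
FIRST(P): from P->λ we get {λ}; from P->S R we get {a, b}. So FIRST(P) = {λ, a, b}.
FOLLOW(P) includes $ since P is the start symbol.
FOLLOW(P): P appears on no right-hand side. Thus FOLLOW(P) = {$}.
For P -> λ: FIRST(λ) = {λ}, so it goes in M[P, t] for t ∈ {}; since λ ∈ FIRST, also for every t ∈ FOLLOW(P) = {$}.
For P -> S R: FIRST(S R) = {a, b}, so it goes in M[P, t] for t ∈ {a, b}.
None of these place a production in M[P, e].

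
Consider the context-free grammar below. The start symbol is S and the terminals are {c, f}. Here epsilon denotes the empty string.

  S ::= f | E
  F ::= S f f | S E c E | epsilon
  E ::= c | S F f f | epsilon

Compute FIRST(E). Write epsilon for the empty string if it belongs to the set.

FIRST(S): from S::=f we get {f}; from S::=E we get {epsilon, c, f}. So FIRST(S) = {epsilon, c, f}.
FIRST(F): from F::=S f f we get {c, f}; from F::=S E c E we get {c, f}; from F::=epsilon we get {epsilon}. So FIRST(F) = {epsilon, c, f}.
FIRST(E): from E::=c we get {c}; from E::=S F f f we get {c, f}; from E::=epsilon we get {epsilon}. So FIRST(E) = {epsilon, c, f}.

{epsilon, c, f}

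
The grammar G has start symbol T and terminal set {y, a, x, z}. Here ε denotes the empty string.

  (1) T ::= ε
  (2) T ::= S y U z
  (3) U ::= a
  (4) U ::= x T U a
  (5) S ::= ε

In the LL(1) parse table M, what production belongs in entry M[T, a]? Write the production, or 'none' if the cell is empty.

FIRST(U): from U::=a we get {a}; from U::=x T U a we get {x}. So FIRST(U) = {a, x}.
FIRST(S): from S::=ε we get {ε}. So FIRST(S) = {ε}.
FIRST(T): from T::=ε we get {ε}; from T::=S y U z we get {y}. So FIRST(T) = {ε, y}.
FOLLOW(T) includes $ since T is the start symbol.
FOLLOW(T): in U::=x T U a, T is followed by U a with FIRST {a, x}. Thus FOLLOW(T) = {$, a, x}.
For T ::= ε: FIRST(ε) = {ε}, so it goes in M[T, t] for t ∈ {}; since ε ∈ FIRST, also for every t ∈ FOLLOW(T) = {$, a, x}.
For T ::= S y U z: FIRST(S y U z) = {y}, so it goes in M[T, t] for t ∈ {y}.

T ::= ε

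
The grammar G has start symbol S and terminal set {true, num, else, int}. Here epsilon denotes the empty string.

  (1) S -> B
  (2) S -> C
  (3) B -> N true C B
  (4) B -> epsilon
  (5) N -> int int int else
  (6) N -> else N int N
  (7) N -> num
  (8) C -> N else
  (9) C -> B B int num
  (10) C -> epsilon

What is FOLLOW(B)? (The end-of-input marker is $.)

{$, else, int, num}

FIRST(N) = {else, int, num}
FIRST(B) = {epsilon, else, int, num}  (via N true C B)
FIRST(C) = {epsilon, else, int, num}  (via N else, B B int num)
FIRST(S) = {epsilon, else, int, num}  (via B, C)
FOLLOW(S) includes $ since S is the start symbol.
FOLLOW(S): S appears on no right-hand side. Thus FOLLOW(S) = {$}.
FOLLOW(B): in S->B, the suffix after B is empty, so FOLLOW(B) ⊇ FOLLOW(S) = {$}; in B->N true C B, the suffix after B is empty (adds nothing new); in C->B B int num (occurrence 1), B is followed by B int num with FIRST {else, int, num}; in C->B B int num (occurrence 2), B is followed by int num with FIRST {int}. Thus FOLLOW(B) = {$, else, int, num}.
FOLLOW(N): in B->N true C B, N is followed by true C B with FIRST {true}; in N->else N int N (occurrence 1), N is followed by int N with FIRST {int}; in N->else N int N (occurrence 2), the suffix after N is empty (adds nothing new); in C->N else, N is followed by else with FIRST {else}. Thus FOLLOW(N) = {else, int, true}.
FOLLOW(C): in S->C, the suffix after C is empty, so FOLLOW(C) ⊇ FOLLOW(S) = {$}; in B->N true C B, C is followed by B with FIRST {epsilon, else, int, num}; in B->N true C B, the suffix after C is nullable, so FOLLOW(C) ⊇ FOLLOW(B) = {$, else, int, num}. Thus FOLLOW(C) = {$, else, int, num}.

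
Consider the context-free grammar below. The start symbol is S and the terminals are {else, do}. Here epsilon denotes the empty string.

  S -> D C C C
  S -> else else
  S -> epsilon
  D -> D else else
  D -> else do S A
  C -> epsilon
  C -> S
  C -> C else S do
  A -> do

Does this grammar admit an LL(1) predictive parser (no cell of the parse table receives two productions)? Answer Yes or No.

FIRST(S) = {epsilon, else}
FIRST(D) = {else}
FIRST(C) = {epsilon, else}
FIRST(A) = {do}
FOLLOW(S) = {$, do, else}
FOLLOW(D) = {$, do, else}
FOLLOW(C) = {$, do, else}
FOLLOW(A) = {$, do, else}
Cell M[C, $] receives both C -> epsilon and C -> S — the grammar is not LL(1).

No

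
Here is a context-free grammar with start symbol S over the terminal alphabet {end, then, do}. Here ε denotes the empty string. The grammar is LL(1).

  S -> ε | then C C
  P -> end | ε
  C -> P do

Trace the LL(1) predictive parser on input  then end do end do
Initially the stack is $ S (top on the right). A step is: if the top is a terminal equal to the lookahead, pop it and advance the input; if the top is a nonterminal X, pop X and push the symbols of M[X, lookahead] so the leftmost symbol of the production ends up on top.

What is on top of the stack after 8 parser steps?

step 1: stack=$ S  input=then end do end do $  — expand S -> then C C
step 2: stack=$ C C then  input=then end do end do $  — match then
step 3: stack=$ C C  input=end do end do $  — expand C -> P do
step 4: stack=$ C do P  input=end do end do $  — expand P -> end
step 5: stack=$ C do end  input=end do end do $  — match end
step 6: stack=$ C do  input=do end do $  — match do
step 7: stack=$ C  input=end do $  — expand C -> P do
step 8: stack=$ do P  input=end do $  — expand P -> end
Stack after step 8: $ do end (top = end).

end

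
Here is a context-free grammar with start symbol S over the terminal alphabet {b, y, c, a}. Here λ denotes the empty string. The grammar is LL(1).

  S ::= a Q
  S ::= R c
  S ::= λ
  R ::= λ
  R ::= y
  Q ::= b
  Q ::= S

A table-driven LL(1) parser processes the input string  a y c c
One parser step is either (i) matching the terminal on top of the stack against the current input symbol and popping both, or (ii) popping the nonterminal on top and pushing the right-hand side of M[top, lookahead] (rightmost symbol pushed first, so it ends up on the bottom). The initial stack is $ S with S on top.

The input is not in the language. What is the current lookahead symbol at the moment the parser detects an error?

c

step 1: stack=$ S  input=a y c c $  — expand S ::= a Q
step 2: stack=$ Q a  input=a y c c $  — match a
step 3: stack=$ Q  input=y c c $  — expand Q ::= S
step 4: stack=$ S  input=y c c $  — expand S ::= R c
step 5: stack=$ c R  input=y c c $  — expand R ::= y
step 6: stack=$ c y  input=y c c $  — match y
step 7: stack=$ c  input=c c $  — match c
step 8: stack=$  input=c $  — error: stack empty but input remains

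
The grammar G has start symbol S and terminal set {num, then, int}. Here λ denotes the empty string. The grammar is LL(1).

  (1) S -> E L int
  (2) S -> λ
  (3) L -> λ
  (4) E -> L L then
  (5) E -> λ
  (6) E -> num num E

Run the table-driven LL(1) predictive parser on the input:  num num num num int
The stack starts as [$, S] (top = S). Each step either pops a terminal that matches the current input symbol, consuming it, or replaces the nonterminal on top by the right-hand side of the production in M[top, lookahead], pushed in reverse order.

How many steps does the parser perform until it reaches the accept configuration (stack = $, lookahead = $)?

step 1: stack=$ S  input=num num num num int $  — expand S -> E L int
step 2: stack=$ int L E  input=num num num num int $  — expand E -> num num E
step 3: stack=$ int L E num num  input=num num num num int $  — match num
step 4: stack=$ int L E num  input=num num num int $  — match num
step 5: stack=$ int L E  input=num num int $  — expand E -> num num E
step 6: stack=$ int L E num num  input=num num int $  — match num
step 7: stack=$ int L E num  input=num int $  — match num
step 8: stack=$ int L E  input=int $  — expand E -> λ
step 9: stack=$ int L  input=int $  — expand L -> λ
step 10: stack=$ int  input=int $  — match int
Accept reached after 10 steps.

10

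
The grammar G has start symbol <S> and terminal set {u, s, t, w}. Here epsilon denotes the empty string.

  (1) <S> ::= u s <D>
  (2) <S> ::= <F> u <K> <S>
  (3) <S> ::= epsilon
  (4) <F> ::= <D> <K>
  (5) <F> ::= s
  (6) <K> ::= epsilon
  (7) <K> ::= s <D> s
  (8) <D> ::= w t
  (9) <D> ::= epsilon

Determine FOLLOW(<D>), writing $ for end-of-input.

{$, s, u}

FIRST(<K>) = {epsilon, s}
FIRST(<D>) = {epsilon, w}
FIRST(<F>) = {epsilon, s, w}  (via <D> <K>)
FIRST(<S>) = {epsilon, s, u, w}  (via <F> u <K> <S>)
FOLLOW(<S>) includes $ since <S> is the start symbol.
FOLLOW(<S>): in <S>::=<F> u <K> <S>, the suffix after <S> is empty (adds nothing new). Thus FOLLOW(<S>) = {$}.
FOLLOW(<F>): in <S>::=<F> u <K> <S>, <F> is followed by u <K> <S> with FIRST {u}. Thus FOLLOW(<F>) = {u}.
FOLLOW(<K>): in <S>::=<F> u <K> <S>, <K> is followed by <S> with FIRST {epsilon, s, u, w}; in <S>::=<F> u <K> <S>, the suffix after <K> is nullable, so FOLLOW(<K>) ⊇ FOLLOW(<S>) = {$}; in <F>::=<D> <K>, the suffix after <K> is empty, so FOLLOW(<K>) ⊇ FOLLOW(<F>) = {u}. Thus FOLLOW(<K>) = {$, s, u, w}.
FOLLOW(<D>): in <S>::=u s <D>, the suffix after <D> is empty, so FOLLOW(<D>) ⊇ FOLLOW(<S>) = {$}; in <F>::=<D> <K>, <D> is followed by <K> with FIRST {epsilon, s}; in <F>::=<D> <K>, the suffix after <D> is nullable, so FOLLOW(<D>) ⊇ FOLLOW(<F>) = {u}; in <K>::=s <D> s, <D> is followed by s with FIRST {s}. Thus FOLLOW(<D>) = {$, s, u}.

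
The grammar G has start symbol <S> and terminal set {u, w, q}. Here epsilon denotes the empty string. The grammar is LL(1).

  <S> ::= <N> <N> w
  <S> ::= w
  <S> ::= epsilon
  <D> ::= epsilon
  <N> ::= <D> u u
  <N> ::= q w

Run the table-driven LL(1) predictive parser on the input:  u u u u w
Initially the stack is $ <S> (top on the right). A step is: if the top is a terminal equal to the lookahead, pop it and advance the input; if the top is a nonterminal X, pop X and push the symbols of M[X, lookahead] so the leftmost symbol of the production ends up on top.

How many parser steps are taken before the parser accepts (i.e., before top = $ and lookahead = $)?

step 1: stack=$ <S>  input=u u u u w $  — expand <S> ::= <N> <N> w
step 2: stack=$ w <N> <N>  input=u u u u w $  — expand <N> ::= <D> u u
step 3: stack=$ w <N> u u <D>  input=u u u u w $  — expand <D> ::= epsilon
step 4: stack=$ w <N> u u  input=u u u u w $  — match u
step 5: stack=$ w <N> u  input=u u u w $  — match u
step 6: stack=$ w <N>  input=u u w $  — expand <N> ::= <D> u u
step 7: stack=$ w u u <D>  input=u u w $  — expand <D> ::= epsilon
step 8: stack=$ w u u  input=u u w $  — match u
step 9: stack=$ w u  input=u w $  — match u
step 10: stack=$ w  input=w $  — match w
Accept reached after 10 steps.

10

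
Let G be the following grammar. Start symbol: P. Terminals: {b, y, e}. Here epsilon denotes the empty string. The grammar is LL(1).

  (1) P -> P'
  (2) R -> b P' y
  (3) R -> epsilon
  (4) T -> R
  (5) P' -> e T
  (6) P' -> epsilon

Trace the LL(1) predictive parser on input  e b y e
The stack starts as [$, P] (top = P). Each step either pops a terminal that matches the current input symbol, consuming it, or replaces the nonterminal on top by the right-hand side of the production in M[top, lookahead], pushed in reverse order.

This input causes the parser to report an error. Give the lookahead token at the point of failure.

step 1: stack=$ P  input=e b y e $  — expand P -> P'
step 2: stack=$ P'  input=e b y e $  — expand P' -> e T
step 3: stack=$ T e  input=e b y e $  — match e
step 4: stack=$ T  input=b y e $  — expand T -> R
step 5: stack=$ R  input=b y e $  — expand R -> b P' y
step 6: stack=$ y P' b  input=b y e $  — match b
step 7: stack=$ y P'  input=y e $  — expand P' -> epsilon
step 8: stack=$ y  input=y e $  — match y
step 9: stack=$  input=e $  — error: stack empty but input remains

e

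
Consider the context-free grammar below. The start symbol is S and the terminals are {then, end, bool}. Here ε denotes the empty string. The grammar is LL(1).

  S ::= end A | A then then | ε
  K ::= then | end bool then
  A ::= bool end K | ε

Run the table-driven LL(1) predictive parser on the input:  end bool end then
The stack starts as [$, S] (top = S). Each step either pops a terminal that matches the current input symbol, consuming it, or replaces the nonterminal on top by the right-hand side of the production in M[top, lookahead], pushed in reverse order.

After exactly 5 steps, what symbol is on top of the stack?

K

     Stack         Input                Action
  1  $ S           end bool end then $  expand S ::= end A
  2  $ A end       end bool end then $  match end
  3  $ A           bool end then $      expand A ::= bool end K
  4  $ K end bool  bool end then $      match bool
  5  $ K end       end then $           match end
Stack after step 5: $ K (top = K).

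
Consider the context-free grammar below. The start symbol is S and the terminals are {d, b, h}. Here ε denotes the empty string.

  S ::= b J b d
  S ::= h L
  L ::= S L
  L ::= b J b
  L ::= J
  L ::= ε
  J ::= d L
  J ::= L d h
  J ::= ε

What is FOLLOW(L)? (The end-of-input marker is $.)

{$, b, d, h}

FIRST(S): from S::=b J b d we get {b}; from S::=h L we get {h}. So FIRST(S) = {b, h}.
FIRST(L): from L::=S L we get {b, h}; from L::=b J b we get {b}; from L::=J we get {ε, b, d, h}; from L::=ε we get {ε}. So FIRST(L) = {ε, b, d, h}.
FIRST(J): from J::=d L we get {d}; from J::=L d h we get {b, d, h}; from J::=ε we get {ε}. So FIRST(J) = {ε, b, d, h}.
FOLLOW(S) includes $ since S is the start symbol.
FOLLOW(S): in L::=S L, S is followed by L with FIRST {ε, b, d, h}; in L::=S L, the suffix after S is nullable, so FOLLOW(S) ⊇ FOLLOW(L) = {$, b, d, h}. Thus FOLLOW(S) = {$, b, d, h}.
FOLLOW(L): in S::=h L, the suffix after L is empty, so FOLLOW(L) ⊇ FOLLOW(S) = {$, b, d, h}; in L::=S L, the suffix after L is empty (adds nothing new); in J::=d L, the suffix after L is empty, so FOLLOW(L) ⊇ FOLLOW(J) = {$, b, d, h}; in J::=L d h, L is followed by d h with FIRST {d}. Thus FOLLOW(L) = {$, b, d, h}.
FOLLOW(J): in S::=b J b d, J is followed by b d with FIRST {b}; in L::=b J b, J is followed by b with FIRST {b}; in L::=J, the suffix after J is empty, so FOLLOW(J) ⊇ FOLLOW(L) = {$, b, d, h}. Thus FOLLOW(J) = {$, b, d, h}.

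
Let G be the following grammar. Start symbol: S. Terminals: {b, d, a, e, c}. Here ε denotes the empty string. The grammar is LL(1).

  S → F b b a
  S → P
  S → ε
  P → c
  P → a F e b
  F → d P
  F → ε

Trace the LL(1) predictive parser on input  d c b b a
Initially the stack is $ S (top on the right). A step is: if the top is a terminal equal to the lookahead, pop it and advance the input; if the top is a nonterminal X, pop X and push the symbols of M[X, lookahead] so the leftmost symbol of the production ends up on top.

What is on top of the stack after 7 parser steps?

a

step 1: stack=$ S  input=d c b b a $  — expand S → F b b a
step 2: stack=$ a b b F  input=d c b b a $  — expand F → d P
step 3: stack=$ a b b P d  input=d c b b a $  — match d
step 4: stack=$ a b b P  input=c b b a $  — expand P → c
step 5: stack=$ a b b c  input=c b b a $  — match c
step 6: stack=$ a b b  input=b b a $  — match b
step 7: stack=$ a b  input=b a $  — match b
Stack after step 7: $ a (top = a).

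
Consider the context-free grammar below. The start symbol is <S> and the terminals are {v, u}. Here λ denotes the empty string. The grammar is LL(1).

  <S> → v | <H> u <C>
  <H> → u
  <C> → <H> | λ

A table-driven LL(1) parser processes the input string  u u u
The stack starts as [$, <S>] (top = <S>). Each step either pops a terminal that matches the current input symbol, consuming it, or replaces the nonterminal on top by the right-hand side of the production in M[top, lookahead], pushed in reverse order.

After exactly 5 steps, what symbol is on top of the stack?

     Stack        Input    Action
  1  $ <S>        u u u $  expand <S> → <H> u <C>
  2  $ <C> u <H>  u u u $  expand <H> → u
  3  $ <C> u u    u u u $  match u
  4  $ <C> u      u u $    match u
  5  $ <C>        u $      expand <C> → <H>
Stack after step 5: $ <H> (top = <H>).

<H>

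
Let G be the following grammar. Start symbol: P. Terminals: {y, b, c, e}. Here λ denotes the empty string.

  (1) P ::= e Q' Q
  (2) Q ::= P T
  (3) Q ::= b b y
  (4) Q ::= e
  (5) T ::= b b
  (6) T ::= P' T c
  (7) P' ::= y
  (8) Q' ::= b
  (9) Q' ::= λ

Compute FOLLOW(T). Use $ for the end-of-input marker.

FIRST(P): from P::=e Q' Q we get {e}. So FIRST(P) = {e}.
FIRST(P'): from P'::=y we get {y}. So FIRST(P') = {y}.
FIRST(Q'): from Q'::=b we get {b}; from Q'::=λ we get {λ}. So FIRST(Q') = {λ, b}.
FIRST(Q): from Q::=P T we get {e}; from Q::=b b y we get {b}; from Q::=e we get {e}. So FIRST(Q) = {b, e}.
FIRST(T): from T::=b b we get {b}; from T::=P' T c we get {y}. So FIRST(T) = {b, y}.
FOLLOW(P) includes $ since P is the start symbol.
FOLLOW(P): in Q::=P T, P is followed by T with FIRST {b, y}. Thus FOLLOW(P) = {$, b, y}.
FOLLOW(Q): in P::=e Q' Q, the suffix after Q is empty, so FOLLOW(Q) ⊇ FOLLOW(P) = {$, b, y}. Thus FOLLOW(Q) = {$, b, y}.
FOLLOW(T): in Q::=P T, the suffix after T is empty, so FOLLOW(T) ⊇ FOLLOW(Q) = {$, b, y}; in T::=P' T c, T is followed by c with FIRST {c}. Thus FOLLOW(T) = {$, b, c, y}.
FOLLOW(P'): in T::=P' T c, P' is followed by T c with FIRST {b, y}. Thus FOLLOW(P') = {b, y}.
FOLLOW(Q'): in P::=e Q' Q, Q' is followed by Q with FIRST {b, e}. Thus FOLLOW(Q') = {b, e}.

{$, b, c, y}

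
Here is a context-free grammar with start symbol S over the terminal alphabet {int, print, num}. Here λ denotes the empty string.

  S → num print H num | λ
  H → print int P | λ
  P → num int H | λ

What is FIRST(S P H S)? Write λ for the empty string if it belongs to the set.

{λ, num, print}

FIRST(S): from S→num print H num we get {num}; from S→λ we get {λ}. So FIRST(S) = {λ, num}.
FIRST(H): from H→print int P we get {print}; from H→λ we get {λ}. So FIRST(H) = {λ, print}.
FIRST(P): from P→num int H we get {num}; from P→λ we get {λ}. So FIRST(P) = {λ, num}.
FIRST(S P H S): take FIRST of each symbol in turn, carrying on past any symbol whose FIRST contains λ; result {λ, num, print}.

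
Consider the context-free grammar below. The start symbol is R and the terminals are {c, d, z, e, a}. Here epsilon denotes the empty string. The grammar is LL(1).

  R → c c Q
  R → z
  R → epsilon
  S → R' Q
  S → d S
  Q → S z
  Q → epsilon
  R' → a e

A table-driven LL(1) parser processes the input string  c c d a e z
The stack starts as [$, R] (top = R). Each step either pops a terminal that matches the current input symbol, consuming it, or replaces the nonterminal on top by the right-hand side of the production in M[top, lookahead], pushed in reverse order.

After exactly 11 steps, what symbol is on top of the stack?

      Stack      Input          Action
   1  $ R        c c d a e z $  expand R → c c Q
   2  $ Q c c    c c d a e z $  match c
   3  $ Q c      c d a e z $    match c
   4  $ Q        d a e z $      expand Q → S z
   5  $ z S      d a e z $      expand S → d S
   6  $ z S d    d a e z $      match d
   7  $ z S      a e z $        expand S → R' Q
   8  $ z Q R'   a e z $        expand R' → a e
   9  $ z Q e a  a e z $        match a
  10  $ z Q e    e z $          match e
  11  $ z Q      z $            expand Q → epsilon
Stack after step 11: $ z (top = z).

z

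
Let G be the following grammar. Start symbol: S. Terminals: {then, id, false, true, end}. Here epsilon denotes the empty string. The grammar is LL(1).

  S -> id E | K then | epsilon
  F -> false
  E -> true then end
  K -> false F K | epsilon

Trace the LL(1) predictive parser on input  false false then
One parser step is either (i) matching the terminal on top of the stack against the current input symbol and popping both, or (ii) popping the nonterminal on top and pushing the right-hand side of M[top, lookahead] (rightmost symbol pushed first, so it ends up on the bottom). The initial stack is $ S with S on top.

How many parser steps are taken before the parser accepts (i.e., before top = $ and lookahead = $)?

7

step 1: stack=$ S  input=false false then $  — expand S -> K then
step 2: stack=$ then K  input=false false then $  — expand K -> false F K
step 3: stack=$ then K F false  input=false false then $  — match false
step 4: stack=$ then K F  input=false then $  — expand F -> false
step 5: stack=$ then K false  input=false then $  — match false
step 6: stack=$ then K  input=then $  — expand K -> epsilon
step 7: stack=$ then  input=then $  — match then
Accept reached after 7 steps.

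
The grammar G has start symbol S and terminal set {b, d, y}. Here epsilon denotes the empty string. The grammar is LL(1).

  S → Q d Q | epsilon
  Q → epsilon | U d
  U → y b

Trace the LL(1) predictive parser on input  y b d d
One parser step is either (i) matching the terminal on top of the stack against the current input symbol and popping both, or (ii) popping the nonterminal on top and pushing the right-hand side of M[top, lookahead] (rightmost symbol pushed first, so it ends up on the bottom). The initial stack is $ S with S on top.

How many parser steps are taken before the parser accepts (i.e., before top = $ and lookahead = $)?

step 1: stack=$ S  input=y b d d $  — expand S → Q d Q
step 2: stack=$ Q d Q  input=y b d d $  — expand Q → U d
step 3: stack=$ Q d d U  input=y b d d $  — expand U → y b
step 4: stack=$ Q d d b y  input=y b d d $  — match y
step 5: stack=$ Q d d b  input=b d d $  — match b
step 6: stack=$ Q d d  input=d d $  — match d
step 7: stack=$ Q d  input=d $  — match d
step 8: stack=$ Q  input=$  — expand Q → epsilon
Accept reached after 8 steps.

8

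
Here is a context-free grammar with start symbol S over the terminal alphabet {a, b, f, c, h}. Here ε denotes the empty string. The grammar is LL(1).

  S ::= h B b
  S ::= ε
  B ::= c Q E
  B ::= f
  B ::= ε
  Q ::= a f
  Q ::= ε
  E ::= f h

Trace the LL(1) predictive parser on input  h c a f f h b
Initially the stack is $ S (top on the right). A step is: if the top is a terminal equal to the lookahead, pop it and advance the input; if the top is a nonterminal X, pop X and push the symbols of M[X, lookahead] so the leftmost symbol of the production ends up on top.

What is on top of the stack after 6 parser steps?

     Stack      Input            Action
  1  $ S        h c a f f h b $  expand S ::= h B b
  2  $ b B h    h c a f f h b $  match h
  3  $ b B      c a f f h b $    expand B ::= c Q E
  4  $ b E Q c  c a f f h b $    match c
  5  $ b E Q    a f f h b $      expand Q ::= a f
  6  $ b E f a  a f f h b $      match a
Stack after step 6: $ b E f (top = f).

f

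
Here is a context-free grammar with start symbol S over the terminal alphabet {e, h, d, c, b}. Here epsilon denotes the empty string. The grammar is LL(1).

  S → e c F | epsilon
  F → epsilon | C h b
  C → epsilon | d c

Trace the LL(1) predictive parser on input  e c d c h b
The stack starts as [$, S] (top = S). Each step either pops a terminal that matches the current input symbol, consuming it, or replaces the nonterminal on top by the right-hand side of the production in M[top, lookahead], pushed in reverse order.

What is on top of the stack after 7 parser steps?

h

step 1: stack=$ S  input=e c d c h b $  — expand S → e c F
step 2: stack=$ F c e  input=e c d c h b $  — match e
step 3: stack=$ F c  input=c d c h b $  — match c
step 4: stack=$ F  input=d c h b $  — expand F → C h b
step 5: stack=$ b h C  input=d c h b $  — expand C → d c
step 6: stack=$ b h c d  input=d c h b $  — match d
step 7: stack=$ b h c  input=c h b $  — match c
Stack after step 7: $ b h (top = h).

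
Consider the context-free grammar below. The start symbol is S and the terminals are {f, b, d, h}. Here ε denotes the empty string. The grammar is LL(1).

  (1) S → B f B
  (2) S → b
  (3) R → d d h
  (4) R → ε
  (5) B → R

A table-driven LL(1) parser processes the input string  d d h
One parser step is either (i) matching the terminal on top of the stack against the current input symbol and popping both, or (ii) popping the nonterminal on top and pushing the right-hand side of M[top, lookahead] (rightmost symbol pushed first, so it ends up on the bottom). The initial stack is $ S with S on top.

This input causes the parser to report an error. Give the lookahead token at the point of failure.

$

     Stack        Input    Action
  1  $ S          d d h $  expand S → B f B
  2  $ B f B      d d h $  expand B → R
  3  $ B f R      d d h $  expand R → d d h
  4  $ B f h d d  d d h $  match d
  5  $ B f h d    d h $    match d
  6  $ B f h      h $      match h
  7  $ B f        $        error: top is terminal f but lookahead is $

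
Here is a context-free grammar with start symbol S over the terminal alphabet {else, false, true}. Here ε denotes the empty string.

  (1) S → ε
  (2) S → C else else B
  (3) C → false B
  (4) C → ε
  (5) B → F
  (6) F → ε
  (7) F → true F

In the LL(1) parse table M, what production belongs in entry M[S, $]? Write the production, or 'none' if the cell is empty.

FIRST(C) = {ε, false}
FIRST(F) = {ε, true}
FIRST(S) = {ε, else, false}  (via C else else B)
FIRST(B) = {ε, true}  (via F)
FOLLOW(S) includes $ since S is the start symbol.
FOLLOW(S): S appears on no right-hand side. Thus FOLLOW(S) = {$}.
For S → ε: FIRST(ε) = {ε}, so it goes in M[S, t] for t ∈ {}; since ε ∈ FIRST, also for every t ∈ FOLLOW(S) = {$}.
For S → C else else B: FIRST(C else else B) = {else, false}, so it goes in M[S, t] for t ∈ {else, false}.

S → ε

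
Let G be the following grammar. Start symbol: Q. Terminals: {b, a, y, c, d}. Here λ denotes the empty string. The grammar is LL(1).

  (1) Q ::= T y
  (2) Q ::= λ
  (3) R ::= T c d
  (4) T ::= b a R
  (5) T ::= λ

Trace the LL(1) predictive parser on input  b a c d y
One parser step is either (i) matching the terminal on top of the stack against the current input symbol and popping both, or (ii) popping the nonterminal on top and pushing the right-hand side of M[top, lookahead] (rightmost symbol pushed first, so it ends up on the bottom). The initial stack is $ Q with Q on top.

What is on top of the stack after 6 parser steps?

     Stack      Input        Action
  1  $ Q        b a c d y $  expand Q ::= T y
  2  $ y T      b a c d y $  expand T ::= b a R
  3  $ y R a b  b a c d y $  match b
  4  $ y R a    a c d y $    match a
  5  $ y R      c d y $      expand R ::= T c d
  6  $ y d c T  c d y $      expand T ::= λ
Stack after step 6: $ y d c (top = c).

c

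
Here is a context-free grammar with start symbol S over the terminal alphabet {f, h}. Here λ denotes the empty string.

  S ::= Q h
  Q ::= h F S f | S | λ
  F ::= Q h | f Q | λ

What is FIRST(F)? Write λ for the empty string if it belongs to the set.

FIRST(S): from S::=Q h we get {h}. So FIRST(S) = {h}.
FIRST(Q): from Q::=h F S f we get {h}; from Q::=S we get {h}; from Q::=λ we get {λ}. So FIRST(Q) = {λ, h}.
FIRST(F): from F::=Q h we get {h}; from F::=f Q we get {f}; from F::=λ we get {λ}. So FIRST(F) = {λ, f, h}.

{λ, f, h}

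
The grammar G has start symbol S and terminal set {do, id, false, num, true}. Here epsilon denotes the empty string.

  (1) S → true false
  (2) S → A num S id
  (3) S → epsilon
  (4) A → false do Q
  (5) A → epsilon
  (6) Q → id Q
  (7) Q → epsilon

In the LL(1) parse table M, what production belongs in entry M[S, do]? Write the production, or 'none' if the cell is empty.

none

FIRST(A): from A→false do Q we get {false}; from A→epsilon we get {epsilon}. So FIRST(A) = {epsilon, false}.
FIRST(Q): from Q→id Q we get {id}; from Q→epsilon we get {epsilon}. So FIRST(Q) = {epsilon, id}.
FIRST(S): from S→true false we get {true}; from S→A num S id we get {false, num}; from S→epsilon we get {epsilon}. So FIRST(S) = {epsilon, false, num, true}.
FOLLOW(S) includes $ since S is the start symbol.
FOLLOW(S): in S→A num S id, S is followed by id with FIRST {id}. Thus FOLLOW(S) = {$, id}.
For S → true false: FIRST(true false) = {true}, so it goes in M[S, t] for t ∈ {true}.
For S → A num S id: FIRST(A num S id) = {false, num}, so it goes in M[S, t] for t ∈ {false, num}.
For S → epsilon: FIRST(epsilon) = {epsilon}, so it goes in M[S, t] for t ∈ {}; since epsilon ∈ FIRST, also for every t ∈ FOLLOW(S) = {$, id}.
None of these place a production in M[S, do].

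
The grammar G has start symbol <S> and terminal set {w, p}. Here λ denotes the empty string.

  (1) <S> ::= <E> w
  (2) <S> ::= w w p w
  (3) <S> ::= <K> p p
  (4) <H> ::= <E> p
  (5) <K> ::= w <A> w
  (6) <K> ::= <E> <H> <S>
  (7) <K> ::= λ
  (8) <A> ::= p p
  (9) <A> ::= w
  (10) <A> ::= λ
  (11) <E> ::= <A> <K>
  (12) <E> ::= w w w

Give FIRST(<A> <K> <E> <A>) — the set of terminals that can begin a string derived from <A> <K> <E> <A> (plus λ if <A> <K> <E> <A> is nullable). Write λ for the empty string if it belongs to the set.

FIRST(<A>): from <A>::=p p we get {p}; from <A>::=w we get {w}; from <A>::=λ we get {λ}. So FIRST(<A>) = {λ, p, w}.
FIRST(<S>): from <S>::=<E> w we get {p, w}; from <S>::=w w p w we get {w}; from <S>::=<K> p p we get {p, w}. So FIRST(<S>) = {p, w}.
FIRST(<H>): from <H>::=<E> p we get {p, w}. So FIRST(<H>) = {p, w}.
FIRST(<K>): from <K>::=w <A> w we get {w}; from <K>::=<E> <H> <S> we get {p, w}; from <K>::=λ we get {λ}. So FIRST(<K>) = {λ, p, w}.
FIRST(<E>): from <E>::=<A> <K> we get {λ, p, w}; from <E>::=w w w we get {w}. So FIRST(<E>) = {λ, p, w}.
FIRST(<A> <K> <E> <A>): take FIRST of each symbol in turn, carrying on past any symbol whose FIRST contains λ; result {λ, p, w}.

{λ, p, w}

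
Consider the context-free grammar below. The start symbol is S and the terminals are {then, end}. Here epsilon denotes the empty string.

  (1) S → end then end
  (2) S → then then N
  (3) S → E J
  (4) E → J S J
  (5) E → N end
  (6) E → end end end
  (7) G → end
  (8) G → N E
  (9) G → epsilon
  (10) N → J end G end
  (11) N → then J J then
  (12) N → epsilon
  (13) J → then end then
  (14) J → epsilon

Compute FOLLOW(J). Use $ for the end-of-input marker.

{$, end, then}

FIRST(J): from J→then end then we get {then}; from J→epsilon we get {epsilon}. So FIRST(J) = {epsilon, then}.
FIRST(N): from N→J end G end we get {end, then}; from N→then J J then we get {then}; from N→epsilon we get {epsilon}. So FIRST(N) = {epsilon, end, then}.
FIRST(S): from S→end then end we get {end}; from S→then then N we get {then}; from S→E J we get {end, then}. So FIRST(S) = {end, then}.
FIRST(E): from E→J S J we get {end, then}; from E→N end we get {end, then}; from E→end end end we get {end}. So FIRST(E) = {end, then}.
FIRST(G): from G→end we get {end}; from G→N E we get {end, then}; from G→epsilon we get {epsilon}. So FIRST(G) = {epsilon, end, then}.
FOLLOW(S) includes $ since S is the start symbol.
FOLLOW(G): in N→J end G end, G is followed by end with FIRST {end}. Thus FOLLOW(G) = {end}.
FOLLOW(S): in E→J S J, S is followed by J with FIRST {epsilon, then}; in E→J S J, the suffix after S is nullable, so FOLLOW(S) ⊇ FOLLOW(E) = {$, end, then}. Thus FOLLOW(S) = {$, end, then}.
FOLLOW(E): in S→E J, E is followed by J with FIRST {epsilon, then}; in S→E J, the suffix after E is nullable, so FOLLOW(E) ⊇ FOLLOW(S) = {$, end, then}; in G→N E, the suffix after E is empty, so FOLLOW(E) ⊇ FOLLOW(G) = {end}. Thus FOLLOW(E) = {$, end, then}.
FOLLOW(N): in S→then then N, the suffix after N is empty, so FOLLOW(N) ⊇ FOLLOW(S) = {$, end, then}; in E→N end, N is followed by end with FIRST {end}; in G→N E, N is followed by E with FIRST {end, then}. Thus FOLLOW(N) = {$, end, then}.
FOLLOW(J): in S→E J, the suffix after J is empty, so FOLLOW(J) ⊇ FOLLOW(S) = {$, end, then}; in E→J S J (occurrence 1), J is followed by S J with FIRST {end, then}; in E→J S J (occurrence 2), the suffix after J is empty, so FOLLOW(J) ⊇ FOLLOW(E) = {$, end, then}; in N→J end G end, J is followed by end G end with FIRST {end}; in N→then J J then (occurrence 1), J is followed by J then with FIRST {then}; in N→then J J then (occurrence 2), J is followed by then with FIRST {then}. Thus FOLLOW(J) = {$, end, then}.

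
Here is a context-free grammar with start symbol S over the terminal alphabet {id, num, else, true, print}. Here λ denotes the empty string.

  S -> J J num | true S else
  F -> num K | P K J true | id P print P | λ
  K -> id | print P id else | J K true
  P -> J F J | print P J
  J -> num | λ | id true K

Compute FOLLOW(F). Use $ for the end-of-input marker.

FIRST(J) = {λ, id, num}
FIRST(S) = {id, num, true}  (via J J num)
FIRST(K) = {id, num, print}  (via J K true)
FIRST(F) = {λ, id, num, print}  (via P K J true)
FIRST(P) = {λ, id, num, print}  (via J F J)
FOLLOW(S) includes $ since S is the start symbol.
FOLLOW(S): in S->true S else, S is followed by else with FIRST {else}. Thus FOLLOW(S) = {$, else}.
FOLLOW(F): in P->J F J, F is followed by J with FIRST {λ, id, num}; in P->J F J, the suffix after F is nullable, so FOLLOW(F) ⊇ FOLLOW(P) = {id, num, print}. Thus FOLLOW(F) = {id, num, print}.
FOLLOW(P): in F->P K J true, P is followed by K J true with FIRST {id, num, print}; in F->id P print P (occurrence 1), P is followed by print P with FIRST {print}; in F->id P print P (occurrence 2), the suffix after P is empty, so FOLLOW(P) ⊇ FOLLOW(F) = {id, num, print}; in K->print P id else, P is followed by id else with FIRST {id}; in P->print P J, P is followed by J with FIRST {λ, id, num}; in P->print P J, the suffix after P is nullable (adds nothing new). Thus FOLLOW(P) = {id, num, print}.
FOLLOW(J): in S->J J num (occurrence 1), J is followed by J num with FIRST {id, num}; in S->J J num (occurrence 2), J is followed by num with FIRST {num}; in F->P K J true, J is followed by true with FIRST {true}; in K->J K true, J is followed by K true with FIRST {id, num, print}; in P->J F J (occurrence 1), J is followed by F J with FIRST {λ, id, num, print}; in P->J F J (occurrence 1), the suffix after J is nullable, so FOLLOW(J) ⊇ FOLLOW(P) = {id, num, print}; in P->J F J (occurrence 2), the suffix after J is empty, so FOLLOW(J) ⊇ FOLLOW(P) = {id, num, print}; in P->print P J, the suffix after J is empty, so FOLLOW(J) ⊇ FOLLOW(P) = {id, num, print}. Thus FOLLOW(J) = {id, num, print, true}.
FOLLOW(K): in F->num K, the suffix after K is empty, so FOLLOW(K) ⊇ FOLLOW(F) = {id, num, print}; in F->P K J true, K is followed by J true with FIRST {id, num, true}; in K->J K true, K is followed by true with FIRST {true}; in J->id true K, the suffix after K is empty, so FOLLOW(K) ⊇ FOLLOW(J) = {id, num, print, true}. Thus FOLLOW(K) = {id, num, print, true}.

{id, num, print}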